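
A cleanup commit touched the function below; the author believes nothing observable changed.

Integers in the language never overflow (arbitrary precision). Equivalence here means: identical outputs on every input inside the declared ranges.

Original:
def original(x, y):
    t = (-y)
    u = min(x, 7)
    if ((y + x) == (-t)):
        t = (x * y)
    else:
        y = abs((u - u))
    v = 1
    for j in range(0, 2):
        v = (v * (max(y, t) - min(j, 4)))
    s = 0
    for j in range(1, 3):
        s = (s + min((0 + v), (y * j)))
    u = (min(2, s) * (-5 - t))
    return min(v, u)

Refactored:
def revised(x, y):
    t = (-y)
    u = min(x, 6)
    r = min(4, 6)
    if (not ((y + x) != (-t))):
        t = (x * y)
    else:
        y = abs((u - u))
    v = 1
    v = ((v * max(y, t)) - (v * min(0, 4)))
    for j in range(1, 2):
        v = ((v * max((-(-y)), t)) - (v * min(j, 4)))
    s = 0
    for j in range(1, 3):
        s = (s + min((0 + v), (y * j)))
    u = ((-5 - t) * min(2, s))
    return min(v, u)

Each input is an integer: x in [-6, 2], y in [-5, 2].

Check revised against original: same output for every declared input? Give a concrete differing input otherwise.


Although `7` became `6`, no input in the stated domain can expose it.
Spot check at x=0, y=2 — original: t := -2 | u := 0 | ((y + x) == (-t)): true | t := 0 | v := 1 | iter j=0: | v := 2 | iter j=1: | v := 2 | s := 0 | iter j=1: | s := 2 | iter j=2: | s := 4 | u := -10 | result -10. revised: t := -2 | u := 0 | r := 4 | (not ((y + x) != (-t))): true | t := 0 | v := 1 | v := 2 | iter j=1: | v := 2 | s := 0 | iter j=1: | s := 2 | iter j=2: | s := 4 | u := -10 | result -10. Both give -10.
Sweeping the whole domain (72 inputs) finds no disagreement.
verdict: equivalent


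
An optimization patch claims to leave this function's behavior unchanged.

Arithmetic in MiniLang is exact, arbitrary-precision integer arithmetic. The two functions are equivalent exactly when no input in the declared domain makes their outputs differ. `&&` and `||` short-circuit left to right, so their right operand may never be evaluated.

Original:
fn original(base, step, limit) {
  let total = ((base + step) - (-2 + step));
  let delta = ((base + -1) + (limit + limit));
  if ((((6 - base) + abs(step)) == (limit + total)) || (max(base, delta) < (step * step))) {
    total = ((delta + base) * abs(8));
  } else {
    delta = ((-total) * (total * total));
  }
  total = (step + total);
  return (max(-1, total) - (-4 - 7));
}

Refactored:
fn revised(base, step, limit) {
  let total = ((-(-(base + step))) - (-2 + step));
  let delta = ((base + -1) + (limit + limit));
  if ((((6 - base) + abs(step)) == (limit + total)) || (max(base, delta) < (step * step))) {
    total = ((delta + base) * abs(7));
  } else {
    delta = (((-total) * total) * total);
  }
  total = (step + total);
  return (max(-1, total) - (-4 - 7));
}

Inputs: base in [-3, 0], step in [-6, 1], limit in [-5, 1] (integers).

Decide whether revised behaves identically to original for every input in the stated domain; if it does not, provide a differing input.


Evaluate both at base=0, step=-6, limit=1.
original: total=2, then delta=1, then ((((6 - base) + abs(step)) == (limit + total)) || (max(base, delta) < (step * step))) is true, then total=8, then total=2, then returns 13
revised: total=2, then delta=1, then ((((6 - base) + abs(step)) == (limit + total)) || (max(base, delta) < (step * step))) is true, then total=7, then total=1, then returns 12
13 against 12: the behavior changed.
verdict: not equivalent; witness: base=0, step=-6, limit=1


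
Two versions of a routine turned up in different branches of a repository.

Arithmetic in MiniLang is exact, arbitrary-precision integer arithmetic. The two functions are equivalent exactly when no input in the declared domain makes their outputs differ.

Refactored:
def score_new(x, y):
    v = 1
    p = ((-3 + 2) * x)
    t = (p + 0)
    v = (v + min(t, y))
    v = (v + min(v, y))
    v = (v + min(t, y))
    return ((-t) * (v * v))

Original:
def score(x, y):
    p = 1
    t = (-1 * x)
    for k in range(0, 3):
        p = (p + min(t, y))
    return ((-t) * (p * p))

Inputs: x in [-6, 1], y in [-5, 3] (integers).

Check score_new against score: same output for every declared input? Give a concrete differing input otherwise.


Evaluate both at x=-2, y=3.
score: p = 1; t = 2; [k=0]; p = 3; [k=1]; p = 5; [k=2]; p = 7; return -98
score_new: v = 1; p = 2; t = 2; v = 3; v = 6; v = 8; return -128
-98 against -128: the behavior changed.
verdict: not equivalent; witness: x=-2, y=3


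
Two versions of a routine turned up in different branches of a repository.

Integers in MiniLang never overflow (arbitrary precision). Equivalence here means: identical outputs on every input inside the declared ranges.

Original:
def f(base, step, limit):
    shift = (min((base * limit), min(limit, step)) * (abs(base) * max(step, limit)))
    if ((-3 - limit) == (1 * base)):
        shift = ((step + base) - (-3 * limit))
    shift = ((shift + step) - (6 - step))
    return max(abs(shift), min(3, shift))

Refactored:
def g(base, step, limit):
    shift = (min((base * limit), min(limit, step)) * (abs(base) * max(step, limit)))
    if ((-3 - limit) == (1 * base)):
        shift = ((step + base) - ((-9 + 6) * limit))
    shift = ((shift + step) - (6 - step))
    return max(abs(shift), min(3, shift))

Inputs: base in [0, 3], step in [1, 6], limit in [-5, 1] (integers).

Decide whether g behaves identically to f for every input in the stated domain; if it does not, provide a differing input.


Changes here: constant usage differs, plus arithmetic usage differs; the full 168-point sweep finds no disagreement.
verdict: equivalent


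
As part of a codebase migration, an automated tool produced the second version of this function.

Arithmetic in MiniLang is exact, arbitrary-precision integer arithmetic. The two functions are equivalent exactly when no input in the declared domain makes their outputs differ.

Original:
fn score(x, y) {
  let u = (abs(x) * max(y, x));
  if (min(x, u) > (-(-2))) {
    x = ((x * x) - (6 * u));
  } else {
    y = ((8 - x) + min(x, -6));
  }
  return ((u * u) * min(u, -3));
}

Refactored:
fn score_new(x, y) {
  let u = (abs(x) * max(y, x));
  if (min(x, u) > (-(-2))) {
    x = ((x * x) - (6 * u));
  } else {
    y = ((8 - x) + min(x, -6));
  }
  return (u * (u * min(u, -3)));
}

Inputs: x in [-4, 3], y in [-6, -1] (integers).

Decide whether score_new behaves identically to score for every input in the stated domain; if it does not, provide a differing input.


The two versions differ — the changes include same computation, different form.
One worked example (x=-1, y=-4) — score: u := -1 | (min(x, u) > (-(-2))): false | y := 3 | result -3; score_new: u := -1 | (min(x, u) > (-(-2))): false | y := 3 | result -3; agreement on -3.
Across all 48 domain points the two functions coincide.
verdict: equivalent


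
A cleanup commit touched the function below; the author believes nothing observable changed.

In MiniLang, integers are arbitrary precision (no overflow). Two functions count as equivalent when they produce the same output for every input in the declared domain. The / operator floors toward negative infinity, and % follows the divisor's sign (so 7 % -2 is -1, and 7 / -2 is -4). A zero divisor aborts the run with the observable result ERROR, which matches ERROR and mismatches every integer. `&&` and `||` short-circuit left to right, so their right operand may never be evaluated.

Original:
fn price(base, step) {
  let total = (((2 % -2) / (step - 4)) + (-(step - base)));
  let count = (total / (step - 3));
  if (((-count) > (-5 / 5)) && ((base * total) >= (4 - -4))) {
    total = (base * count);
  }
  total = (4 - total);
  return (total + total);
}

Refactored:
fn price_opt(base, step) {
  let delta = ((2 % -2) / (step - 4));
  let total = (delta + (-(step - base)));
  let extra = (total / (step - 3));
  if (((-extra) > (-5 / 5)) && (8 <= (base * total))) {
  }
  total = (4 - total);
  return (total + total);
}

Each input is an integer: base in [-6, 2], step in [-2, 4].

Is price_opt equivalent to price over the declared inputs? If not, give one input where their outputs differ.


Consider the input base=-6, step=-2.
price: total=-4, then count=0, then (((-count) > (-5 / 5)) && ((base * total) >= (4 - -4))) is true, then total=0, then total=4, then returns 8
price_opt: delta=0, then total=-4, then extra=0, then (((-extra) > (-5 / 5)) && (8 <= (base * total))) is true, then total=8, then returns 16
8 against 16: the behavior changed.
verdict: not equivalent; witness: base=-6, step=-2


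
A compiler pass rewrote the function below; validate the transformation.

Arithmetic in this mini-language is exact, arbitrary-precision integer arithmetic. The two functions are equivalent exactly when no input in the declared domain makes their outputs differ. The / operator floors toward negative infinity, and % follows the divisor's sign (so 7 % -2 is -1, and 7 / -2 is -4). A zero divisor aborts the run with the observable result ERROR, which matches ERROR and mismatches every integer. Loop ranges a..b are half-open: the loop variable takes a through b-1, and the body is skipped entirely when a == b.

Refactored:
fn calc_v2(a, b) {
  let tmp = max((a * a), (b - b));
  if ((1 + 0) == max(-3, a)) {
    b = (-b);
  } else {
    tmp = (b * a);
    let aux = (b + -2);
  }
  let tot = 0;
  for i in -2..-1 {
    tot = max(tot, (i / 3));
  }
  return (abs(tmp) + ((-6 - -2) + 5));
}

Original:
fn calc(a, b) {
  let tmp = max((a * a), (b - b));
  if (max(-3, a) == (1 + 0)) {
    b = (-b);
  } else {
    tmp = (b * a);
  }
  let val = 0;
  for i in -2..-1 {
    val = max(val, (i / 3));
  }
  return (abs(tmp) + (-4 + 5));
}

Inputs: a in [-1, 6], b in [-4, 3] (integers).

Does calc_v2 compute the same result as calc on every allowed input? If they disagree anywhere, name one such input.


Equivalent — the differences include statement counts differ; and local variable names differ; and arithmetic usage differs; and constant usage differs, yet no declared input distinguishes the two.
Tracing a=0, b=-1: calc: tmp = 0; (max(-3, a) == (1 + 0)) -> false; tmp = 0; val = 0; [i=-2]; val = 0; return 1 | calc_v2: tmp = 0; ((1 + 0) == max(-3, a)) -> false; tmp = 0; aux = -3; tot = 0; [i=-2]; tot = 0; return 1 — matching result 1.
Every one of the 64 inputs gives matching results.
verdict: equivalent


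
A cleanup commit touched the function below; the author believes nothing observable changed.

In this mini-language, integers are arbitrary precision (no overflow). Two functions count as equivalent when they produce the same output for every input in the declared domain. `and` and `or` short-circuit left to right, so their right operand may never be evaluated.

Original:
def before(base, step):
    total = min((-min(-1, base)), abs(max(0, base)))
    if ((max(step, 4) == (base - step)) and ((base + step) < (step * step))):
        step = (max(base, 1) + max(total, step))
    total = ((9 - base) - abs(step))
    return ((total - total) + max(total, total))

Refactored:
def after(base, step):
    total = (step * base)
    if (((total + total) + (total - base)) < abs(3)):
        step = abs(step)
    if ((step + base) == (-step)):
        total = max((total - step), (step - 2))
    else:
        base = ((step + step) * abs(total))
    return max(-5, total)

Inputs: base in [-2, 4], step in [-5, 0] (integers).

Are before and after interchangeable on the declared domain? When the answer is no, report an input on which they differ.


Run the pair on base=-2, step=-5.
before: total becomes 0; next ((max(step, 4) == (base - step)) and ((base + step) < (step * step))) evaluates to false; next total becomes 6; next final value 6
after: total becomes 10; next (((total + total) + (total - base)) < abs(3)) evaluates to false; next ((step + base) == (-step)) evaluates to false; next base becomes -100; next final value 10
6 and 10 differ, so these are not the same function on this domain.
verdict: not equivalent; witness: base=-2, step=-5


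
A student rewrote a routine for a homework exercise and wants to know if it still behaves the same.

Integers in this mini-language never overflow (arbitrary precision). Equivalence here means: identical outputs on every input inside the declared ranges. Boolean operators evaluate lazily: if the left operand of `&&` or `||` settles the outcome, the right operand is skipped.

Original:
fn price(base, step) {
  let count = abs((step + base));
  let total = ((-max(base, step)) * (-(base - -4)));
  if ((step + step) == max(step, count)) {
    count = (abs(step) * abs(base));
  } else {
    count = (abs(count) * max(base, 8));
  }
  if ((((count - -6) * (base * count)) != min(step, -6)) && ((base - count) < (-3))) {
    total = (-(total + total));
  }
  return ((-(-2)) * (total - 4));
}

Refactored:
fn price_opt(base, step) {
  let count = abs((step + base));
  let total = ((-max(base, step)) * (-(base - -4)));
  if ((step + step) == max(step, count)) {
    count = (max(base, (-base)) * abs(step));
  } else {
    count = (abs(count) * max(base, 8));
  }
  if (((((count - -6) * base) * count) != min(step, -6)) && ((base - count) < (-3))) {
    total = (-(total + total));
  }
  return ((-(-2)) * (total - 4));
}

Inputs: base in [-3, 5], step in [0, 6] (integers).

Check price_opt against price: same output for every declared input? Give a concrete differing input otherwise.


Reading the diff, among the changes: min/max/abs usage differs.
As a probe, take base=-3, step=3: price runs count = 0; total = 3; ((step + step) == max(step, count)) -> false; count = 0; ((((count - -6) * (base * count)) != min(step, -6)) && ((base - count) < (-3))) -> false; return -2; price_opt runs count = 0; total = 3; ((step + step) == max(step, count)) -> false; count = 0; (((((count - -6) * base) * count) != min(step, -6)) && ((base - count) < (-3))) -> false; return -2; both end at -2.
Sweeping the whole domain (63 inputs) finds no disagreement.
verdict: equivalent


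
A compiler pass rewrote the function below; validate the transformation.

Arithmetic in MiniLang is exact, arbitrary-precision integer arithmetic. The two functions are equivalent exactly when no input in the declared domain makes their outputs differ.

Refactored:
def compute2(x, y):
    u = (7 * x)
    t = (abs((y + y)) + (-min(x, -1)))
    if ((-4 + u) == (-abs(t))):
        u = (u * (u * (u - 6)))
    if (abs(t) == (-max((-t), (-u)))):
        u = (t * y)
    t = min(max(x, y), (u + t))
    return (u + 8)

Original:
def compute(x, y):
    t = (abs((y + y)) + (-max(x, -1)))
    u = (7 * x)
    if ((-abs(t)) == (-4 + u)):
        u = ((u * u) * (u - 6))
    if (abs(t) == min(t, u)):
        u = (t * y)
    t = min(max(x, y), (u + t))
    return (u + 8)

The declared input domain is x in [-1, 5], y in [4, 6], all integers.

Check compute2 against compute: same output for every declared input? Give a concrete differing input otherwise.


There is a counterexample at x=1, y=4: 36 on one side, 15 on the other.
compute: t=7, then u=7, then ((-abs(t)) == (-4 + u)) is false, then (abs(t) == min(t, u)) is true, then u=28, then t=4, then returns 36
compute2: u=7, then t=9, then ((-4 + u) == (-abs(t))) is false, then (abs(t) == (-max((-t), (-u)))) is false, then t=4, then returns 15
verdict: not equivalent; witness: x=1, y=4


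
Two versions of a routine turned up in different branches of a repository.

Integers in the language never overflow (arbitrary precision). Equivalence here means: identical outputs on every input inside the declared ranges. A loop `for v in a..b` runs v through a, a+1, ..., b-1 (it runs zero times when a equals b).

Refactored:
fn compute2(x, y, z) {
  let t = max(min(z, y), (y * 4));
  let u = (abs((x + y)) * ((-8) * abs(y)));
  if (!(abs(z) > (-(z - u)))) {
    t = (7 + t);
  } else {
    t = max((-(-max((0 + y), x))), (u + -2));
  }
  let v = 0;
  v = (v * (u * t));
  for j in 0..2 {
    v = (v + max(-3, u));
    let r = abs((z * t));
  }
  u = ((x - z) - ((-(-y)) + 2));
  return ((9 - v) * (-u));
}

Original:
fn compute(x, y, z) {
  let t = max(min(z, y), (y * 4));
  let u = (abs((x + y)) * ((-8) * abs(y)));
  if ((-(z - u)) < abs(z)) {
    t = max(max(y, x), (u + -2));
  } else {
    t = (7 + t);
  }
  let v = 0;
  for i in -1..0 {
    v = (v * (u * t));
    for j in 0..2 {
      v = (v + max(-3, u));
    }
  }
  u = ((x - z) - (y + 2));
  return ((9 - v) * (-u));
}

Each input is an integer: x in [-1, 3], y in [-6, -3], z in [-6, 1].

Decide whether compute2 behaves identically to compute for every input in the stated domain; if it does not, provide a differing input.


Equivalent — the differences include constant usage differs; loop structure differs; boolean connective usage differs; comparison usage differs; local variable names differ; arithmetic usage differs; min/max/abs usage differs, yet no declared input distinguishes the two.
Tracing x=2, y=-4, z=1: compute: t = -4; u = -64; ((-(z - u)) < abs(z)) -> true; t = 2; v = 0; [i=-1]; v = 0; [j=0]; v = -3; [j=1]; v = -6; u = 3; return -45 | compute2: t = -4; u = -64; (!(abs(z) > (-(z - u)))) -> false; t = 2; v = 0; v = 0; [j=0]; v = -3; r = 2; [j=1]; v = -6; r = 2; u = 3; return -45 — matching result -45.
Across all 160 domain points the two functions coincide.
verdict: equivalent


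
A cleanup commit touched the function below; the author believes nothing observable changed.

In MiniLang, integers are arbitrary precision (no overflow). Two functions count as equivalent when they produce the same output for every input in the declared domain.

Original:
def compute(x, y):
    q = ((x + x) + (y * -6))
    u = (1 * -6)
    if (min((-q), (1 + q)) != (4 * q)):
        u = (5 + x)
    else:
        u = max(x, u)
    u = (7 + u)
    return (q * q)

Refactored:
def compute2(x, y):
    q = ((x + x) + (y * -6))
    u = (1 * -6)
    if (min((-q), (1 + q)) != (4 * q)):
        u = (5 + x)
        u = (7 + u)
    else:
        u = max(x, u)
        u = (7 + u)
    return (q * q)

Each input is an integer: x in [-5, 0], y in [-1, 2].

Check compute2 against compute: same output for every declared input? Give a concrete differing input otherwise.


Side by side, the visible changes include: constant usage differs; statement counts differ; arithmetic usage differs.
Spot check at x=0, y=1 — compute: q := -6 | u := -6 | (min((-q), (1 + q)) != (4 * q)): true | u := 5 | u := 12 | result 36. compute2: q := -6 | u := -6 | (min((-q), (1 + q)) != (4 * q)): true | u := 5 | u := 12 | result 36. Both give 36.
An exhaustive pass over the 24 declared inputs shows identical outputs.
verdict: equivalent


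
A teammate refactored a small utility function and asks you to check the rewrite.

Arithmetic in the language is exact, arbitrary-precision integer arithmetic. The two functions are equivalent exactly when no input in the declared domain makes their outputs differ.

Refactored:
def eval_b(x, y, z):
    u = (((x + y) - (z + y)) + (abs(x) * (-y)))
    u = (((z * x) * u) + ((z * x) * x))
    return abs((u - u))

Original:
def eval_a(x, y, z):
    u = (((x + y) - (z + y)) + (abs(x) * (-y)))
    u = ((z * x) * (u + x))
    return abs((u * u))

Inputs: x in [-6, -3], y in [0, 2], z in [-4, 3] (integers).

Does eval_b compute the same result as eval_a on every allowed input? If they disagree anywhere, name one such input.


Try x=-6, y=0, z=-4.
eval_a: u := -2 | u := -192 | result 36864
eval_b: u := -2 | u := -192 | result 0
36864 != 0, so the rewrite changes behavior.
verdict: not equivalent; witness: x=-6, y=0, z=-4


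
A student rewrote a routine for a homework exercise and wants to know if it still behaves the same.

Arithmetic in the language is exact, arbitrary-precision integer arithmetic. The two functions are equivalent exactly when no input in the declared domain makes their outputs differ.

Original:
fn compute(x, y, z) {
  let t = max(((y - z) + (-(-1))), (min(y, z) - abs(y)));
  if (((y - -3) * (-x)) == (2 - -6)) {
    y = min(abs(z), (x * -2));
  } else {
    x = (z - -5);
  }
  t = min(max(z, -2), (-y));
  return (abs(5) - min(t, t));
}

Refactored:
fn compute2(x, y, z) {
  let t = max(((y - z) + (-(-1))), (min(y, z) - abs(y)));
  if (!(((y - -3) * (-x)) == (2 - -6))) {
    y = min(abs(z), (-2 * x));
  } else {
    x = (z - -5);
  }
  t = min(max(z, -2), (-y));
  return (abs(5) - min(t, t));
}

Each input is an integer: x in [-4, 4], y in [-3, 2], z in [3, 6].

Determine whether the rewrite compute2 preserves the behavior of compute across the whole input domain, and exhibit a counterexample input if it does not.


Input x=-4, y=-3, z=3: 2 from compute versus 8 from compute2.
verdict: not equivalent; witness: x=-4, y=-3, z=3


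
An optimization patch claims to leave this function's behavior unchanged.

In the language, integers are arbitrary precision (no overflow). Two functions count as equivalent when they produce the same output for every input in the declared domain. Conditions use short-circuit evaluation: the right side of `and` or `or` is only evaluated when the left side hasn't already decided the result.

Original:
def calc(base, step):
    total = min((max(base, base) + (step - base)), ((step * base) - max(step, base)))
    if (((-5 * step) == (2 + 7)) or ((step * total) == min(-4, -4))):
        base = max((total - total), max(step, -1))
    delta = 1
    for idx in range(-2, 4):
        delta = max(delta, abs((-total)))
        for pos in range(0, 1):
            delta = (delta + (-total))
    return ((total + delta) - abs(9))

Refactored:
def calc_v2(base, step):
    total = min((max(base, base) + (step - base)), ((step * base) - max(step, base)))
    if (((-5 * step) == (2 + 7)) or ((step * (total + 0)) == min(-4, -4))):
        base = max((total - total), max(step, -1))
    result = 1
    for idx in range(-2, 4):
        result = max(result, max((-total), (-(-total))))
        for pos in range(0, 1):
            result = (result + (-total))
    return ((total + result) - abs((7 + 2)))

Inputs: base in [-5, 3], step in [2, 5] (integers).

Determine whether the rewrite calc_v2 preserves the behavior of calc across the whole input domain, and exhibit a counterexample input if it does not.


Behavior is preserved: although constant usage differs; and arithmetic usage differs; and local variable names differ; and min/max/abs usage differs, the outputs never diverge.
One worked example (base=0, step=2) — calc: total := -2 | (((-5 * step) == (2 + 7)) or ((step * total) == min(-4, -4))): true | base := 2 | delta := 1 | iter idx=-2: | delta := 2 | iter pos=0: | delta := 4 | iter idx=-1: | delta := 4 | iter pos=0: | delta := 6 | iter idx=0: | delta := 6 | iter pos=0: | delta := 8 | iter idx=1: | delta := 8 | iter pos=0: | delta := 10 | iter idx=2: | delta := 10 | iter pos=0: | delta := 12 | iter idx=3: | delta := 12 | iter pos=0: | delta := 14 | result 3; calc_v2: total := -2 | (((-5 * step) == (2 + 7)) or ((step * (total + 0)) == min(-4, -4))): true | base := 2 | result := 1 | iter idx=-2: | result := 2 | iter pos=0: | result := 4 | iter idx=-1: | result := 4 | iter pos=0: | result := 6 | iter idx=0: | result := 6 | iter pos=0: | result := 8 | iter idx=1: | result := 8 | iter pos=0: | result := 10 | iter idx=2: | result := 10 | iter pos=0: | result := 12 | iter idx=3: | result := 12 | iter pos=0: | result := 14 | result 3; agreement on 3.
Sweeping the whole domain (36 inputs) finds no disagreement.
verdict: equivalent


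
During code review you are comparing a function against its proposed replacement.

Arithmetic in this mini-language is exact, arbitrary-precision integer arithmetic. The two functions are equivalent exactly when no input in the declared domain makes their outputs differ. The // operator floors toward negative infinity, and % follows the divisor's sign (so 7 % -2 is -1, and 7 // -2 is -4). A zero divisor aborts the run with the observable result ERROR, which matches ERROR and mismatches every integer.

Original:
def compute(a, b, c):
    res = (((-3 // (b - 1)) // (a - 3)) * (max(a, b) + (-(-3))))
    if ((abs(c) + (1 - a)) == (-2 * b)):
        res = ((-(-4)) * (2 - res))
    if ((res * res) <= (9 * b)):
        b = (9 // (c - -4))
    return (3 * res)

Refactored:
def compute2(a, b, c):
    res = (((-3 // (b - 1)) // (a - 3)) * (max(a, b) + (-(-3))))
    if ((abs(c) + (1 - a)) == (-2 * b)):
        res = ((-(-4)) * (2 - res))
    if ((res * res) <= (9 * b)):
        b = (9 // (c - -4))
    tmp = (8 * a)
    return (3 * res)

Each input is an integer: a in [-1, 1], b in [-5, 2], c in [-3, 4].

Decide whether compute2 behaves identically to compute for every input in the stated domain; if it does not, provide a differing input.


Differences: constant usage differs, plus arithmetic usage differs, plus statement counts differ, plus local variable names differ — yet all 192 inputs agree.
verdict: equivalent


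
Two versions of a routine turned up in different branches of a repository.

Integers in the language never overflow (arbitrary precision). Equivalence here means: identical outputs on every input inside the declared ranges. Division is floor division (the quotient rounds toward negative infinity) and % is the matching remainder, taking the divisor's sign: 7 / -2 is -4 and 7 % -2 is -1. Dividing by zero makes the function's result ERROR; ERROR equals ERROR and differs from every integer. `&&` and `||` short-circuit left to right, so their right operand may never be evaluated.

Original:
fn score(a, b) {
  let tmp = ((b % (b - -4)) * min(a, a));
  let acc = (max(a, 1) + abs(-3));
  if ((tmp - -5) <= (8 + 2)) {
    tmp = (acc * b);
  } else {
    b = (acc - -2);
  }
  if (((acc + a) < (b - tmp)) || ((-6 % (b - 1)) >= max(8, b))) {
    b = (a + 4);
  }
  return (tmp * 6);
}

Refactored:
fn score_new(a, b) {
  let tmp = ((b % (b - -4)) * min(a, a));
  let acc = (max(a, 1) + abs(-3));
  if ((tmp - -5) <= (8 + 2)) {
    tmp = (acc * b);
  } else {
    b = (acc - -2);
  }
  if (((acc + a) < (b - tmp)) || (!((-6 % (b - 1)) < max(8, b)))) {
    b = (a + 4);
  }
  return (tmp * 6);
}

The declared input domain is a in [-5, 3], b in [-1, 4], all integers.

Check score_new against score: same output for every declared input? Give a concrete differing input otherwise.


Equivalent — the differences include boolean connective usage differs; also comparison usage differs, yet no declared input distinguishes the two.
As a probe, take a=-1, b=1: score runs tmp becomes -1; next acc becomes 4; next ((tmp - -5) <= (8 + 2)) evaluates to true; next tmp becomes 4; next hits division by zero so the output is ERROR; score_new runs tmp becomes -1; next acc becomes 4; next ((tmp - -5) <= (8 + 2)) evaluates to true; next tmp becomes 4; next hits division by zero so the output is ERROR; both end at ERROR.
Every one of the 54 inputs gives matching results.
verdict: equivalent


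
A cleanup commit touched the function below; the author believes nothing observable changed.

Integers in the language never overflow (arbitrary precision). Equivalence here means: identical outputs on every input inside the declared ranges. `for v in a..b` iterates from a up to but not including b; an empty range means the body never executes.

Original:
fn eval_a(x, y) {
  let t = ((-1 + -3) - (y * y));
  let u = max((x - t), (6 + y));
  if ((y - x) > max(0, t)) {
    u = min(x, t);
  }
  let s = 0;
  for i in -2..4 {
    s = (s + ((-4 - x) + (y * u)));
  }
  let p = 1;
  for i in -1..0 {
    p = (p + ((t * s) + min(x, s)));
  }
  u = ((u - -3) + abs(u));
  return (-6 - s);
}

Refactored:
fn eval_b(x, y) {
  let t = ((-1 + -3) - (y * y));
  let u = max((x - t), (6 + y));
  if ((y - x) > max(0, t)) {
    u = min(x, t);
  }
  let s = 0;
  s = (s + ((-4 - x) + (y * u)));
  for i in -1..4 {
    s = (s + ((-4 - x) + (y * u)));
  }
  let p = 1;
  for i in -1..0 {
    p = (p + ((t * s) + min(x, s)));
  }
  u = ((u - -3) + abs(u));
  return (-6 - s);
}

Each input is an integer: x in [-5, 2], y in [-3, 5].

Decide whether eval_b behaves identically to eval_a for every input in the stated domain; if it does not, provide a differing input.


The two versions differ — the changes include statement counts differ; and arithmetic usage differs; and constant usage differs; and loop structure differs.
Spot check at x=0, y=0 — eval_a: t = -4; u = 6; ((y - x) > max(0, t)) -> false; s = 0; [i=-2]; s = -4; [i=-1]; s = -8; [i=0]; s = -12; [i=1]; s = -16; [i=2]; s = -20; [i=3]; s = -24; p = 1; [i=-1]; p = 73; u = 15; return 18. eval_b: t = -4; u = 6; ((y - x) > max(0, t)) -> false; s = 0; s = -4; [i=-1]; s = -8; [i=0]; s = -12; [i=1]; s = -16; [i=2]; s = -20; [i=3]; s = -24; p = 1; [i=-1]; p = 73; u = 15; return 18. Both give 18.
Sweeping the whole domain (72 inputs) finds no disagreement.
verdict: equivalent


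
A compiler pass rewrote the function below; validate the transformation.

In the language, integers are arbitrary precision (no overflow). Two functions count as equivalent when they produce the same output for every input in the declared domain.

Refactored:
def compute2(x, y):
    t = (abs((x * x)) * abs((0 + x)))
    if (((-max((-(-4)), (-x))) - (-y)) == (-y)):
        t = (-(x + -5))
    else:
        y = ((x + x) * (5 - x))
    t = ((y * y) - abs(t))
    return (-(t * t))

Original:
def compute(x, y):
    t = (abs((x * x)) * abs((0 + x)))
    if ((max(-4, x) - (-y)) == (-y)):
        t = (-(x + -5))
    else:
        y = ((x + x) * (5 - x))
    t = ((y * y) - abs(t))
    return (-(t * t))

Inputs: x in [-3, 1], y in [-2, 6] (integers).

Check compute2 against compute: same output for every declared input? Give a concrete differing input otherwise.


The rewrite breaks on x=-3, y=2, where the results are -5184729 and -16.
compute: t=27, then ((max(-4, x) - (-y)) == (-y)) is false, then y=-48, then t=2277, then returns -5184729
compute2: t=27, then (((-max((-(-4)), (-x))) - (-y)) == (-y)) is true, then t=8, then t=-4, then returns -16
verdict: not equivalent; witness: x=-3, y=2


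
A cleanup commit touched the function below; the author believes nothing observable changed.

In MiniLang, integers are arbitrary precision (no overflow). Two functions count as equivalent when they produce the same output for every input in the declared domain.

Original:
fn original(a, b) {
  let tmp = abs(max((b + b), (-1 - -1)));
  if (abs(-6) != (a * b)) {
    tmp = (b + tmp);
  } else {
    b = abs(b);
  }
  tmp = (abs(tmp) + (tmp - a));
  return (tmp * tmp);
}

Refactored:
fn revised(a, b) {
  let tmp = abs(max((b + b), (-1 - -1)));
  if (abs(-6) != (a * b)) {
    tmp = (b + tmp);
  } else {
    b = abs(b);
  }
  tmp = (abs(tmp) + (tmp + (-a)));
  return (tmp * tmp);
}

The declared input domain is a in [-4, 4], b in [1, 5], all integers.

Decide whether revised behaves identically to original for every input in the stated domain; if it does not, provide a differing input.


The two versions differ — the changes include arithmetic usage differs.
Tracing a=1, b=1: original: tmp = 2; (abs(-6) != (a * b)) -> true; tmp = 3; tmp = 5; return 25 | revised: tmp = 2; (abs(-6) != (a * b)) -> true; tmp = 3; tmp = 5; return 25 — matching result 25.
An exhaustive pass over the 45 declared inputs shows identical outputs.
verdict: equivalent


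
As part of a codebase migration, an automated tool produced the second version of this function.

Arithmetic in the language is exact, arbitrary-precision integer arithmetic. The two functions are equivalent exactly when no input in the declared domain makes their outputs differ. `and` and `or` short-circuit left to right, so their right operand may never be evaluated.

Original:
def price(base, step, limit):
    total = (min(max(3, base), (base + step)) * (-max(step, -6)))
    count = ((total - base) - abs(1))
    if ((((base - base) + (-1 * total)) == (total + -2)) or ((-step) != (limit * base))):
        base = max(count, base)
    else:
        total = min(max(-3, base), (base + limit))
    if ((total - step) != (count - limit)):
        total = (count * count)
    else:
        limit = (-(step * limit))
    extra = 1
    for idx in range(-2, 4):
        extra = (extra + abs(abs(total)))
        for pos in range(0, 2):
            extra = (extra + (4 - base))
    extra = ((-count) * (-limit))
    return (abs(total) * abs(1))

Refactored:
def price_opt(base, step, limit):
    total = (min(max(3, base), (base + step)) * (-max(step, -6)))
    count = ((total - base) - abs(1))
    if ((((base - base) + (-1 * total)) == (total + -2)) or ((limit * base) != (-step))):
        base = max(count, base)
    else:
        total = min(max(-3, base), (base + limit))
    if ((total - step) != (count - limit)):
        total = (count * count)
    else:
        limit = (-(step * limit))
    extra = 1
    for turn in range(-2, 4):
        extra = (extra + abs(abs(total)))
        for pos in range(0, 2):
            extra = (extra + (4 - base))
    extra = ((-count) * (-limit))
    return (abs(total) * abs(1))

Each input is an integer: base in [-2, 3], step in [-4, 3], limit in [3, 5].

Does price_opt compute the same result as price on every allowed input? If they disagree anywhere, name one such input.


Changes here: local variable names differ; the full 144-point sweep finds no disagreement.
verdict: equivalent


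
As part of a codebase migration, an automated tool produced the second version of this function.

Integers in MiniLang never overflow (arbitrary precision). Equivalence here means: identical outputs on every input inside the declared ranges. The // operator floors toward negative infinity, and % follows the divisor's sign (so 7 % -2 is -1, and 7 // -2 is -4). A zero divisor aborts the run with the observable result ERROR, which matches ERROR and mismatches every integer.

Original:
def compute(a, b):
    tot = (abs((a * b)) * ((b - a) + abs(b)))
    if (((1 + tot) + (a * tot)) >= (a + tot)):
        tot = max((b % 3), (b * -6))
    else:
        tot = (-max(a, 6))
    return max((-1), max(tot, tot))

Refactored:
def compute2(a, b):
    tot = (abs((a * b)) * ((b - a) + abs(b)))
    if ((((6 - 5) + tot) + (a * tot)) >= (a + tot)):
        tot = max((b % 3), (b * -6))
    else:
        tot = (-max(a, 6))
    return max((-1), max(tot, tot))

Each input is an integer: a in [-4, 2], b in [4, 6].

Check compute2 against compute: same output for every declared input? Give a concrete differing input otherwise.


Comparing the listings, the differences include: constant usage differs, arithmetic usage differs.
One worked example (a=-1, b=5) — compute: tot := 55 | (((1 + tot) + (a * tot)) >= (a + tot)): false | tot := -6 | result -1; compute2: tot := 55 | ((((6 - 5) + tot) + (a * tot)) >= (a + tot)): false | tot := -6 | result -1; agreement on -1.
Checked all 21 inputs in the declared domain: the outputs agree on every one.
verdict: equivalent


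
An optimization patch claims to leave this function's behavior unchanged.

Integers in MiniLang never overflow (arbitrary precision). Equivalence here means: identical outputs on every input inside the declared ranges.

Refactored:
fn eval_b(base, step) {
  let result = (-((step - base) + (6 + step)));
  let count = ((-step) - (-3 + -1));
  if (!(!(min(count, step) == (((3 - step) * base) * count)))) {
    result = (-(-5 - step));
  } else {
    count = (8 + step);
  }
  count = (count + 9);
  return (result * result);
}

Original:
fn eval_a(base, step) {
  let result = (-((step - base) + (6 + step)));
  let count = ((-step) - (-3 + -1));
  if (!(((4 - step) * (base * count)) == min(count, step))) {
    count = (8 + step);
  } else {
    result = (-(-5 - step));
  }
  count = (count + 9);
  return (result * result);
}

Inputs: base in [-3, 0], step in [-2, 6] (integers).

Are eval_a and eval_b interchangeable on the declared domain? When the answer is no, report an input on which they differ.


Try base=-1, step=5.
eval_a: result=-17, then count=-1, then (!(((4 - step) * (base * count)) == min(count, step))) is false, then result=10, then count=8, then returns 100
eval_b: result=-17, then count=-1, then (!(!(min(count, step) == (((3 - step) * base) * count)))) is false, then count=13, then count=22, then returns 289
100 vs 289 — the two versions disagree here.
verdict: not equivalent; witness: base=-1, step=5


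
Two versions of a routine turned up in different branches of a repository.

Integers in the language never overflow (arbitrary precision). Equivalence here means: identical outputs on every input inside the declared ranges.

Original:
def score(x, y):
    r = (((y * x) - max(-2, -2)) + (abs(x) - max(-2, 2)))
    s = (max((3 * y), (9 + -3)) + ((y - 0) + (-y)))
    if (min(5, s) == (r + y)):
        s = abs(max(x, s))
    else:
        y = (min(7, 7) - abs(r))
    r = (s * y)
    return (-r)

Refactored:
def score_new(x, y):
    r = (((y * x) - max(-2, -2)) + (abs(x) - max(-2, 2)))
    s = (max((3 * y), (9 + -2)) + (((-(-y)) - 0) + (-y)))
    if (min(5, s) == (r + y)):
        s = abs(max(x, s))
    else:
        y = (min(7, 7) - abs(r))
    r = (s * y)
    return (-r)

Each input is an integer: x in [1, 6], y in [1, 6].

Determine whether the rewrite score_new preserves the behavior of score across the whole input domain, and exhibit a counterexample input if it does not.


These are not equivalent — on x=1, y=1 the outputs split (-30 vs -35).
score: r=2, then s=6, then (min(5, s) == (r + y)) is false, then y=5, then r=30, then returns -30
score_new: r=2, then s=7, then (min(5, s) == (r + y)) is false, then y=5, then r=35, then returns -35
verdict: not equivalent; witness: x=1, y=1


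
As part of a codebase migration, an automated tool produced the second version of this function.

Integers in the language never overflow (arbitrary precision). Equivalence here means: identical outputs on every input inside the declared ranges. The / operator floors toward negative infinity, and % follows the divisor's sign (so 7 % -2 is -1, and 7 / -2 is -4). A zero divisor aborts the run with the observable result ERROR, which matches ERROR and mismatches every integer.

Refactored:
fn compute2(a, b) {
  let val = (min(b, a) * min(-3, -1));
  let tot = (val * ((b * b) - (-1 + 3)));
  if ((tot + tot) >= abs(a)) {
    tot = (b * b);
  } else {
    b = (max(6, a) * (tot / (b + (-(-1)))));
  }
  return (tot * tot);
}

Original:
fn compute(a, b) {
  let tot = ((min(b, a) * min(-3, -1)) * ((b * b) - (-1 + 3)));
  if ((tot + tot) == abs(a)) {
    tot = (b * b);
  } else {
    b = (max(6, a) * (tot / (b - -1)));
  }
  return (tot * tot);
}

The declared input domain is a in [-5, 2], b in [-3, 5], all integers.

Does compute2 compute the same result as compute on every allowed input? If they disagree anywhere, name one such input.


These are not equivalent — on a=-5, b=-3 the outputs split (11025 vs 81).
compute: tot = 105; ((tot + tot) == abs(a)) -> false; b = -318; return 11025
compute2: val = 15; tot = 105; ((tot + tot) >= abs(a)) -> true; tot = 9; return 81
verdict: not equivalent; witness: a=-5, b=-3


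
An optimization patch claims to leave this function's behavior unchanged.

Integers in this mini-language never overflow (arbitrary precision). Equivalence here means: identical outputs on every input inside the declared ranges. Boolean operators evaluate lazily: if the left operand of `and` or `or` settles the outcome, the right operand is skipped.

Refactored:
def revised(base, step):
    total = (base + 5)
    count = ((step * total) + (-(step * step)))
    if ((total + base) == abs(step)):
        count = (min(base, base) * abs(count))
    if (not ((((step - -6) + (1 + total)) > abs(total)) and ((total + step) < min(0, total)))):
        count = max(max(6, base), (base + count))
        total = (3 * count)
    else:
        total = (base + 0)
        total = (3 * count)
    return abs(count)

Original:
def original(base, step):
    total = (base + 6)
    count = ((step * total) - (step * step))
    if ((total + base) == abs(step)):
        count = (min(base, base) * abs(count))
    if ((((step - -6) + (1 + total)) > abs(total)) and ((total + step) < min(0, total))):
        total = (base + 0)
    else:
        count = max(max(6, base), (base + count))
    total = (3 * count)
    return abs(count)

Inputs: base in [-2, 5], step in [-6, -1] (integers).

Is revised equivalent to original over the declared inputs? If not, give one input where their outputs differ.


Take base=-2, step=-6.
original: total=4, then count=-60, then ((total + base) == abs(step)) is false, then ((((step - -6) + (1 + total)) > abs(total)) and ((total + step) < min(0, total))) is true, then total=-2, then total=-180, then returns 60
revised: total=3, then count=-54, then ((total + base) == abs(step)) is false, then (not ((((step - -6) + (1 + total)) > abs(total)) and ((total + step) < min(0, total)))) is false, then total=-2, then total=-162, then returns 54
60 and 54 differ, so these are not the same function on this domain.
verdict: not equivalent; witness: base=-2, step=-6
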